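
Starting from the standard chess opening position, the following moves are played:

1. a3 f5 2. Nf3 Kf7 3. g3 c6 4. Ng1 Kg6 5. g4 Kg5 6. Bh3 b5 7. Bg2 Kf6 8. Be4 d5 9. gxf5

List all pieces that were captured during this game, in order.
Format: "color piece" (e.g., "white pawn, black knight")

Tracking captures:
  gxf5: captured black pawn

black pawn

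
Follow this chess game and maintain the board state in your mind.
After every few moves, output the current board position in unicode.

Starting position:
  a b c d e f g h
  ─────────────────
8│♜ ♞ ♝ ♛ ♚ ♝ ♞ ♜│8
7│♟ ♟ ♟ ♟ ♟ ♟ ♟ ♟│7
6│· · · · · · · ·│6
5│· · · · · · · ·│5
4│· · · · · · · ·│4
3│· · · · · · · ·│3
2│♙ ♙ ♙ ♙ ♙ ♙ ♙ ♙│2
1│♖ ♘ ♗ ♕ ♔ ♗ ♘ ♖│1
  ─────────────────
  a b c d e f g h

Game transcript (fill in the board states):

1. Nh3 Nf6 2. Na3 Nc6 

  a b c d e f g h
  ─────────────────
8│♜ · ♝ ♛ ♚ ♝ · ♜│8
7│♟ ♟ ♟ ♟ ♟ ♟ ♟ ♟│7
6│· · ♞ · · ♞ · ·│6
5│· · · · · · · ·│5
4│· · · · · · · ·│4
3│♘ · · · · · · ♘│3
2│♙ ♙ ♙ ♙ ♙ ♙ ♙ ♙│2
1│♖ · ♗ ♕ ♔ ♗ · ♖│1
  ─────────────────
  a b c d e f g h

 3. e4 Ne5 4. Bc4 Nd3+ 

  a b c d e f g h
  ─────────────────
8│♜ · ♝ ♛ ♚ ♝ · ♜│8
7│♟ ♟ ♟ ♟ ♟ ♟ ♟ ♟│7
6│· · · · · ♞ · ·│6
5│· · · · · · · ·│5
4│· · ♗ · ♙ · · ·│4
3│♘ · · ♞ · · · ♘│3
2│♙ ♙ ♙ ♙ · ♙ ♙ ♙│2
1│♖ · ♗ ♕ ♔ · · ♖│1
  ─────────────────
  a b c d e f g h

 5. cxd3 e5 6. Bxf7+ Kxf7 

  a b c d e f g h
  ─────────────────
8│♜ · ♝ ♛ · ♝ · ♜│8
7│♟ ♟ ♟ ♟ · ♚ ♟ ♟│7
6│· · · · · ♞ · ·│6
5│· · · · ♟ · · ·│5
4│· · · · ♙ · · ·│4
3│♘ · · ♙ · · · ♘│3
2│♙ ♙ · ♙ · ♙ ♙ ♙│2
1│♖ · ♗ ♕ ♔ · · ♖│1
  ─────────────────
  a b c d e f g h



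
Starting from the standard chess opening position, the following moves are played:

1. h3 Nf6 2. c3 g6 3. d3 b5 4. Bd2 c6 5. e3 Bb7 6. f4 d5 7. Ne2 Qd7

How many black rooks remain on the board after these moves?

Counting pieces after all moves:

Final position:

  a b c d e f g h
  ─────────────────
8│♜ ♞ · · ♚ ♝ · ♜│8
7│♟ ♝ · ♛ ♟ ♟ · ♟│7
6│· · ♟ · · ♞ ♟ ·│6
5│· ♟ · ♟ · · · ·│5
4│· · · · · ♙ · ·│4
3│· · ♙ ♙ ♙ · · ♙│3
2│♙ ♙ · ♗ ♘ · ♙ ·│2
1│♖ ♘ · ♕ ♔ ♗ · ♖│1
  ─────────────────
  a b c d e f g h


2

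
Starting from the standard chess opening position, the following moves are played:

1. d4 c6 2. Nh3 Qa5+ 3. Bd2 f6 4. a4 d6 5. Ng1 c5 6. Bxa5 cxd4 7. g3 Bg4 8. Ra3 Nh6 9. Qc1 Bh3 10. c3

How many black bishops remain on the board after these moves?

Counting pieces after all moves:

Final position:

  a b c d e f g h
  ─────────────────
8│♜ ♞ · · ♚ ♝ · ♜│8
7│♟ ♟ · · ♟ · ♟ ♟│7
6│· · · ♟ · ♟ · ♞│6
5│♗ · · · · · · ·│5
4│♙ · · ♟ · · · ·│4
3│♖ · ♙ · · · ♙ ♝│3
2│· ♙ · · ♙ ♙ · ♙│2
1│· ♘ ♕ · ♔ ♗ ♘ ♖│1
  ─────────────────
  a b c d e f g h


2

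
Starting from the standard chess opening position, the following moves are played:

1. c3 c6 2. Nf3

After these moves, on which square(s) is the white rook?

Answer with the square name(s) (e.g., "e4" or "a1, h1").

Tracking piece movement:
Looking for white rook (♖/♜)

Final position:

  a b c d e f g h
  ─────────────────
8│♜ ♞ ♝ ♛ ♚ ♝ ♞ ♜│8
7│♟ ♟ · ♟ ♟ ♟ ♟ ♟│7
6│· · ♟ · · · · ·│6
5│· · · · · · · ·│5
4│· · · · · · · ·│4
3│· · ♙ · · ♘ · ·│3
2│♙ ♙ · ♙ ♙ ♙ ♙ ♙│2
1│♖ ♘ ♗ ♕ ♔ ♗ · ♖│1
  ─────────────────
  a b c d e f g h


a1, h1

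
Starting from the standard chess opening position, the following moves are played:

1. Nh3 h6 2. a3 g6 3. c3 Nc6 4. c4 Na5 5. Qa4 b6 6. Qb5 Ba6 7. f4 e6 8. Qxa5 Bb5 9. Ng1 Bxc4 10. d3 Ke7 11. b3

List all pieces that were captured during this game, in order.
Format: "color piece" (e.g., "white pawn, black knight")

Tracking captures:
  Qxa5: captured black knight
  Bxc4: captured white pawn

black knight, white pawn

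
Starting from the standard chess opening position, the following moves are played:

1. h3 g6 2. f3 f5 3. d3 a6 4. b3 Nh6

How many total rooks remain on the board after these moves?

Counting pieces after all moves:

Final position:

  a b c d e f g h
  ─────────────────
8│♜ ♞ ♝ ♛ ♚ ♝ · ♜│8
7│· ♟ ♟ ♟ ♟ · · ♟│7
6│♟ · · · · · ♟ ♞│6
5│· · · · · ♟ · ·│5
4│· · · · · · · ·│4
3│· ♙ · ♙ · ♙ · ♙│3
2│♙ · ♙ · ♙ · ♙ ·│2
1│♖ ♘ ♗ ♕ ♔ ♗ ♘ ♖│1
  ─────────────────
  a b c d e f g h


4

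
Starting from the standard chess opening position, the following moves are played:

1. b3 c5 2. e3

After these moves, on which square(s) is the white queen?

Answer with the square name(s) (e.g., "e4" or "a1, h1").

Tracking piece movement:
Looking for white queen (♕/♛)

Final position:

  a b c d e f g h
  ─────────────────
8│♜ ♞ ♝ ♛ ♚ ♝ ♞ ♜│8
7│♟ ♟ · ♟ ♟ ♟ ♟ ♟│7
6│· · · · · · · ·│6
5│· · ♟ · · · · ·│5
4│· · · · · · · ·│4
3│· ♙ · · ♙ · · ·│3
2│♙ · ♙ ♙ · ♙ ♙ ♙│2
1│♖ ♘ ♗ ♕ ♔ ♗ ♘ ♖│1
  ─────────────────
  a b c d e f g h


d1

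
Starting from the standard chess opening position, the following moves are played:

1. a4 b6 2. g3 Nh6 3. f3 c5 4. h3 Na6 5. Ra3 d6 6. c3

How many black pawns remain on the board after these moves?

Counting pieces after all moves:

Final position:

  a b c d e f g h
  ─────────────────
8│♜ · ♝ ♛ ♚ ♝ · ♜│8
7│♟ · · · ♟ ♟ ♟ ♟│7
6│♞ ♟ · ♟ · · · ♞│6
5│· · ♟ · · · · ·│5
4│♙ · · · · · · ·│4
3│♖ · ♙ · · ♙ ♙ ♙│3
2│· ♙ · ♙ ♙ · · ·│2
1│· ♘ ♗ ♕ ♔ ♗ ♘ ♖│1
  ─────────────────
  a b c d e f g h


8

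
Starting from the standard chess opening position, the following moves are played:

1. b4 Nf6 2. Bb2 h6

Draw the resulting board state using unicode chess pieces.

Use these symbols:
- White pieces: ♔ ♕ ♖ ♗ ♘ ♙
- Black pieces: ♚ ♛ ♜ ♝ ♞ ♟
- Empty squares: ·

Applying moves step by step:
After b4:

♜ ♞ ♝ ♛ ♚ ♝ ♞ ♜
♟ ♟ ♟ ♟ ♟ ♟ ♟ ♟
· · · · · · · ·
· · · · · · · ·
· ♙ · · · · · ·
· · · · · · · ·
♙ · ♙ ♙ ♙ ♙ ♙ ♙
♖ ♘ ♗ ♕ ♔ ♗ ♘ ♖


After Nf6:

♜ ♞ ♝ ♛ ♚ ♝ · ♜
♟ ♟ ♟ ♟ ♟ ♟ ♟ ♟
· · · · · ♞ · ·
· · · · · · · ·
· ♙ · · · · · ·
· · · · · · · ·
♙ · ♙ ♙ ♙ ♙ ♙ ♙
♖ ♘ ♗ ♕ ♔ ♗ ♘ ♖


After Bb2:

♜ ♞ ♝ ♛ ♚ ♝ · ♜
♟ ♟ ♟ ♟ ♟ ♟ ♟ ♟
· · · · · ♞ · ·
· · · · · · · ·
· ♙ · · · · · ·
· · · · · · · ·
♙ ♗ ♙ ♙ ♙ ♙ ♙ ♙
♖ ♘ · ♕ ♔ ♗ ♘ ♖


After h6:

♜ ♞ ♝ ♛ ♚ ♝ · ♜
♟ ♟ ♟ ♟ ♟ ♟ ♟ ·
· · · · · ♞ · ♟
· · · · · · · ·
· ♙ · · · · · ·
· · · · · · · ·
♙ ♗ ♙ ♙ ♙ ♙ ♙ ♙
♖ ♘ · ♕ ♔ ♗ ♘ ♖



  a b c d e f g h
  ─────────────────
8│♜ ♞ ♝ ♛ ♚ ♝ · ♜│8
7│♟ ♟ ♟ ♟ ♟ ♟ ♟ ·│7
6│· · · · · ♞ · ♟│6
5│· · · · · · · ·│5
4│· ♙ · · · · · ·│4
3│· · · · · · · ·│3
2│♙ ♗ ♙ ♙ ♙ ♙ ♙ ♙│2
1│♖ ♘ · ♕ ♔ ♗ ♘ ♖│1
  ─────────────────
  a b c d e f g h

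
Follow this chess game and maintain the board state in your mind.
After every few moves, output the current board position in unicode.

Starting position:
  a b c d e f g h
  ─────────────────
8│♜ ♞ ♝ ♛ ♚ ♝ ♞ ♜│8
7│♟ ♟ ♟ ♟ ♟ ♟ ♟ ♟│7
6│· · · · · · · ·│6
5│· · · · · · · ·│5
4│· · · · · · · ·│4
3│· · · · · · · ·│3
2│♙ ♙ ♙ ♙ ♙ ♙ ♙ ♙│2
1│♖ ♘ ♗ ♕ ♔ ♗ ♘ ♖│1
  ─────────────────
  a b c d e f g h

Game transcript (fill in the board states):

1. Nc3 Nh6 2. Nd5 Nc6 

  a b c d e f g h
  ─────────────────
8│♜ · ♝ ♛ ♚ ♝ · ♜│8
7│♟ ♟ ♟ ♟ ♟ ♟ ♟ ♟│7
6│· · ♞ · · · · ♞│6
5│· · · ♘ · · · ·│5
4│· · · · · · · ·│4
3│· · · · · · · ·│3
2│♙ ♙ ♙ ♙ ♙ ♙ ♙ ♙│2
1│♖ · ♗ ♕ ♔ ♗ ♘ ♖│1
  ─────────────────
  a b c d e f g h

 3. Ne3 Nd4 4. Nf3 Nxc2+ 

  a b c d e f g h
  ─────────────────
8│♜ · ♝ ♛ ♚ ♝ · ♜│8
7│♟ ♟ ♟ ♟ ♟ ♟ ♟ ♟│7
6│· · · · · · · ♞│6
5│· · · · · · · ·│5
4│· · · · · · · ·│4
3│· · · · ♘ ♘ · ·│3
2│♙ ♙ ♞ ♙ ♙ ♙ ♙ ♙│2
1│♖ · ♗ ♕ ♔ ♗ · ♖│1
  ─────────────────
  a b c d e f g h

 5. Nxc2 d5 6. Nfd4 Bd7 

  a b c d e f g h
  ─────────────────
8│♜ · · ♛ ♚ ♝ · ♜│8
7│♟ ♟ ♟ ♝ ♟ ♟ ♟ ♟│7
6│· · · · · · · ♞│6
5│· · · ♟ · · · ·│5
4│· · · ♘ · · · ·│4
3│· · · · · · · ·│3
2│♙ ♙ ♘ ♙ ♙ ♙ ♙ ♙│2
1│♖ · ♗ ♕ ♔ ♗ · ♖│1
  ─────────────────
  a b c d e f g h

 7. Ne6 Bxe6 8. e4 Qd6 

  a b c d e f g h
  ─────────────────
8│♜ · · · ♚ ♝ · ♜│8
7│♟ ♟ ♟ · ♟ ♟ ♟ ♟│7
6│· · · ♛ ♝ · · ♞│6
5│· · · ♟ · · · ·│5
4│· · · · ♙ · · ·│4
3│· · · · · · · ·│3
2│♙ ♙ ♘ ♙ · ♙ ♙ ♙│2
1│♖ · ♗ ♕ ♔ ♗ · ♖│1
  ─────────────────
  a b c d e f g h

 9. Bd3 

  a b c d e f g h
  ─────────────────
8│♜ · · · ♚ ♝ · ♜│8
7│♟ ♟ ♟ · ♟ ♟ ♟ ♟│7
6│· · · ♛ ♝ · · ♞│6
5│· · · ♟ · · · ·│5
4│· · · · ♙ · · ·│4
3│· · · ♗ · · · ·│3
2│♙ ♙ ♘ ♙ · ♙ ♙ ♙│2
1│♖ · ♗ ♕ ♔ · · ♖│1
  ─────────────────
  a b c d e f g h


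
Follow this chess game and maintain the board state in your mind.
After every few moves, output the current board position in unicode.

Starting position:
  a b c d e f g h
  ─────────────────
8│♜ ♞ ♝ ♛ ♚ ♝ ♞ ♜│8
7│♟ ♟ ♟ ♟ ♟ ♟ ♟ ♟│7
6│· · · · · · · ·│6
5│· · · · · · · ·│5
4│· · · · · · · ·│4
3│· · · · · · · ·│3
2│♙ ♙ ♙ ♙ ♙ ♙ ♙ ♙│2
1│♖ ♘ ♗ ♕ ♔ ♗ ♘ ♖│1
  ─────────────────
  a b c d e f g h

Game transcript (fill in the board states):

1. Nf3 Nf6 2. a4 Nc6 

  a b c d e f g h
  ─────────────────
8│♜ · ♝ ♛ ♚ ♝ · ♜│8
7│♟ ♟ ♟ ♟ ♟ ♟ ♟ ♟│7
6│· · ♞ · · ♞ · ·│6
5│· · · · · · · ·│5
4│♙ · · · · · · ·│4
3│· · · · · ♘ · ·│3
2│· ♙ ♙ ♙ ♙ ♙ ♙ ♙│2
1│♖ ♘ ♗ ♕ ♔ ♗ · ♖│1
  ─────────────────
  a b c d e f g h

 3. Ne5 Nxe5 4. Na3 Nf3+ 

  a b c d e f g h
  ─────────────────
8│♜ · ♝ ♛ ♚ ♝ · ♜│8
7│♟ ♟ ♟ ♟ ♟ ♟ ♟ ♟│7
6│· · · · · ♞ · ·│6
5│· · · · · · · ·│5
4│♙ · · · · · · ·│4
3│♘ · · · · ♞ · ·│3
2│· ♙ ♙ ♙ ♙ ♙ ♙ ♙│2
1│♖ · ♗ ♕ ♔ ♗ · ♖│1
  ─────────────────
  a b c d e f g h

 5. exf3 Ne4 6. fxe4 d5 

  a b c d e f g h
  ─────────────────
8│♜ · ♝ ♛ ♚ ♝ · ♜│8
7│♟ ♟ ♟ · ♟ ♟ ♟ ♟│7
6│· · · · · · · ·│6
5│· · · ♟ · · · ·│5
4│♙ · · · ♙ · · ·│4
3│♘ · · · · · · ·│3
2│· ♙ ♙ ♙ · ♙ ♙ ♙│2
1│♖ · ♗ ♕ ♔ ♗ · ♖│1
  ─────────────────
  a b c d e f g h



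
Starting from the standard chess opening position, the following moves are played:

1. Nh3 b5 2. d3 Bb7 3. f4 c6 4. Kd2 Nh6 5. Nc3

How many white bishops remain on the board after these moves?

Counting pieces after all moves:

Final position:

  a b c d e f g h
  ─────────────────
8│♜ ♞ · ♛ ♚ ♝ · ♜│8
7│♟ ♝ · ♟ ♟ ♟ ♟ ♟│7
6│· · ♟ · · · · ♞│6
5│· ♟ · · · · · ·│5
4│· · · · · ♙ · ·│4
3│· · ♘ ♙ · · · ♘│3
2│♙ ♙ ♙ ♔ ♙ · ♙ ♙│2
1│♖ · ♗ ♕ · ♗ · ♖│1
  ─────────────────
  a b c d e f g h


2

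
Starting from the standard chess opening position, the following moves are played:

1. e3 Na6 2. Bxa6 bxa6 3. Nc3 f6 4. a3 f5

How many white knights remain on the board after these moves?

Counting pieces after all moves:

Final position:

  a b c d e f g h
  ─────────────────
8│♜ · ♝ ♛ ♚ ♝ ♞ ♜│8
7│♟ · ♟ ♟ ♟ · ♟ ♟│7
6│♟ · · · · · · ·│6
5│· · · · · ♟ · ·│5
4│· · · · · · · ·│4
3│♙ · ♘ · ♙ · · ·│3
2│· ♙ ♙ ♙ · ♙ ♙ ♙│2
1│♖ · ♗ ♕ ♔ · ♘ ♖│1
  ─────────────────
  a b c d e f g h


2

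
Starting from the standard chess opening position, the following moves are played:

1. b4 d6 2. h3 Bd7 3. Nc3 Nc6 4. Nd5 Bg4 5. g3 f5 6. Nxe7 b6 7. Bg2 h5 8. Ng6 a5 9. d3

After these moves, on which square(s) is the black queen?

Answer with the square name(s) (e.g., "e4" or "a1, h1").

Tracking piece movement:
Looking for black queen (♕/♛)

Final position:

  a b c d e f g h
  ─────────────────
8│♜ · · ♛ ♚ ♝ ♞ ♜│8
7│· · ♟ · · · ♟ ·│7
6│· ♟ ♞ ♟ · · ♘ ·│6
5│♟ · · · · ♟ · ♟│5
4│· ♙ · · · · ♝ ·│4
3│· · · ♙ · · ♙ ♙│3
2│♙ · ♙ · ♙ ♙ ♗ ·│2
1│♖ · ♗ ♕ ♔ · ♘ ♖│1
  ─────────────────
  a b c d e f g h


d8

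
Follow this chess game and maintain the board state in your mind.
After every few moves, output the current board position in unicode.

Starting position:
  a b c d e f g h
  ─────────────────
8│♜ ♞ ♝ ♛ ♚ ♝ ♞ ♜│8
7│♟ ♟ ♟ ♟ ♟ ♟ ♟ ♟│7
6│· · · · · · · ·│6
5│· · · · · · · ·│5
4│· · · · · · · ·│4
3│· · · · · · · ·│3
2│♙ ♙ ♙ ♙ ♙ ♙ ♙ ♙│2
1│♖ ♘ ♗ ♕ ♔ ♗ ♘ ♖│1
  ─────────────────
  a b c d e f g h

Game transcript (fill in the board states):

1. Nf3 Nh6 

  a b c d e f g h
  ─────────────────
8│♜ ♞ ♝ ♛ ♚ ♝ · ♜│8
7│♟ ♟ ♟ ♟ ♟ ♟ ♟ ♟│7
6│· · · · · · · ♞│6
5│· · · · · · · ·│5
4│· · · · · · · ·│4
3│· · · · · ♘ · ·│3
2│♙ ♙ ♙ ♙ ♙ ♙ ♙ ♙│2
1│♖ ♘ ♗ ♕ ♔ ♗ · ♖│1
  ─────────────────
  a b c d e f g h

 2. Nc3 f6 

  a b c d e f g h
  ─────────────────
8│♜ ♞ ♝ ♛ ♚ ♝ · ♜│8
7│♟ ♟ ♟ ♟ ♟ · ♟ ♟│7
6│· · · · · ♟ · ♞│6
5│· · · · · · · ·│5
4│· · · · · · · ·│4
3│· · ♘ · · ♘ · ·│3
2│♙ ♙ ♙ ♙ ♙ ♙ ♙ ♙│2
1│♖ · ♗ ♕ ♔ ♗ · ♖│1
  ─────────────────
  a b c d e f g h

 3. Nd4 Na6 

  a b c d e f g h
  ─────────────────
8│♜ · ♝ ♛ ♚ ♝ · ♜│8
7│♟ ♟ ♟ ♟ ♟ · ♟ ♟│7
6│♞ · · · · ♟ · ♞│6
5│· · · · · · · ·│5
4│· · · ♘ · · · ·│4
3│· · ♘ · · · · ·│3
2│♙ ♙ ♙ ♙ ♙ ♙ ♙ ♙│2
1│♖ · ♗ ♕ ♔ ♗ · ♖│1
  ─────────────────
  a b c d e f g h

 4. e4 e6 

  a b c d e f g h
  ─────────────────
8│♜ · ♝ ♛ ♚ ♝ · ♜│8
7│♟ ♟ ♟ ♟ · · ♟ ♟│7
6│♞ · · · ♟ ♟ · ♞│6
5│· · · · · · · ·│5
4│· · · ♘ ♙ · · ·│4
3│· · ♘ · · · · ·│3
2│♙ ♙ ♙ ♙ · ♙ ♙ ♙│2
1│♖ · ♗ ♕ ♔ ♗ · ♖│1
  ─────────────────
  a b c d e f g h

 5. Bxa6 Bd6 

  a b c d e f g h
  ─────────────────
8│♜ · ♝ ♛ ♚ · · ♜│8
7│♟ ♟ ♟ ♟ · · ♟ ♟│7
6│♗ · · ♝ ♟ ♟ · ♞│6
5│· · · · · · · ·│5
4│· · · ♘ ♙ · · ·│4
3│· · ♘ · · · · ·│3
2│♙ ♙ ♙ ♙ · ♙ ♙ ♙│2
1│♖ · ♗ ♕ ♔ · · ♖│1
  ─────────────────
  a b c d e f g h



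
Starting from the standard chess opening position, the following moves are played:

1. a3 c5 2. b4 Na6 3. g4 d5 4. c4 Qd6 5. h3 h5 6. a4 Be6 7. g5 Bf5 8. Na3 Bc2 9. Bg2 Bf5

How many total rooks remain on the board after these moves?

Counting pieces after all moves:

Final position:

  a b c d e f g h
  ─────────────────
8│♜ · · · ♚ ♝ ♞ ♜│8
7│♟ ♟ · · ♟ ♟ ♟ ·│7
6│♞ · · ♛ · · · ·│6
5│· · ♟ ♟ · ♝ ♙ ♟│5
4│♙ ♙ ♙ · · · · ·│4
3│♘ · · · · · · ♙│3
2│· · · ♙ ♙ ♙ ♗ ·│2
1│♖ · ♗ ♕ ♔ · ♘ ♖│1
  ─────────────────
  a b c d e f g h


4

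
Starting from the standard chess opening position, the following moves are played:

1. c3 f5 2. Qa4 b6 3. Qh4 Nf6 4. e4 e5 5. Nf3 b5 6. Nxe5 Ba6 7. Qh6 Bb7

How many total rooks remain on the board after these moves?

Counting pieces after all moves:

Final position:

  a b c d e f g h
  ─────────────────
8│♜ ♞ · ♛ ♚ ♝ · ♜│8
7│♟ ♝ ♟ ♟ · · ♟ ♟│7
6│· · · · · ♞ · ♕│6
5│· ♟ · · ♘ ♟ · ·│5
4│· · · · ♙ · · ·│4
3│· · ♙ · · · · ·│3
2│♙ ♙ · ♙ · ♙ ♙ ♙│2
1│♖ ♘ ♗ · ♔ ♗ · ♖│1
  ─────────────────
  a b c d e f g h


4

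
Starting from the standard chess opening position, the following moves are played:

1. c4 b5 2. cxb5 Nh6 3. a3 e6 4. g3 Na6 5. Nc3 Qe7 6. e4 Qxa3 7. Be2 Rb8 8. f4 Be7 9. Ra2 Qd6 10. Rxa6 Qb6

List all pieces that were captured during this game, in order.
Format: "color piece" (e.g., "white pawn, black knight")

Tracking captures:
  cxb5: captured black pawn
  Qxa3: captured white pawn
  Rxa6: captured black knight

black pawn, white pawn, black knight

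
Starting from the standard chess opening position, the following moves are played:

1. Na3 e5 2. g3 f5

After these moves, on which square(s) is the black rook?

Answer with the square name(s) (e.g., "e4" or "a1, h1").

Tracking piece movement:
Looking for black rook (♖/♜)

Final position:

  a b c d e f g h
  ─────────────────
8│♜ ♞ ♝ ♛ ♚ ♝ ♞ ♜│8
7│♟ ♟ ♟ ♟ · · ♟ ♟│7
6│· · · · · · · ·│6
5│· · · · ♟ ♟ · ·│5
4│· · · · · · · ·│4
3│♘ · · · · · ♙ ·│3
2│♙ ♙ ♙ ♙ ♙ ♙ · ♙│2
1│♖ · ♗ ♕ ♔ ♗ ♘ ♖│1
  ─────────────────
  a b c d e f g h


a8, h8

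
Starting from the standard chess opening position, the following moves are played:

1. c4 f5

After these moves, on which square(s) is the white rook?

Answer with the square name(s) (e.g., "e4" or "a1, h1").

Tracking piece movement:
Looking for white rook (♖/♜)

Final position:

  a b c d e f g h
  ─────────────────
8│♜ ♞ ♝ ♛ ♚ ♝ ♞ ♜│8
7│♟ ♟ ♟ ♟ ♟ · ♟ ♟│7
6│· · · · · · · ·│6
5│· · · · · ♟ · ·│5
4│· · ♙ · · · · ·│4
3│· · · · · · · ·│3
2│♙ ♙ · ♙ ♙ ♙ ♙ ♙│2
1│♖ ♘ ♗ ♕ ♔ ♗ ♘ ♖│1
  ─────────────────
  a b c d e f g h


a1, h1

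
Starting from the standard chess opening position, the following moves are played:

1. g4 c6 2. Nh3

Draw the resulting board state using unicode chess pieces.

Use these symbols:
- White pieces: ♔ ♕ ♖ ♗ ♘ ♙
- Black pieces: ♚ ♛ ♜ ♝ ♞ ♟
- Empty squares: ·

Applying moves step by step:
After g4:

♜ ♞ ♝ ♛ ♚ ♝ ♞ ♜
♟ ♟ ♟ ♟ ♟ ♟ ♟ ♟
· · · · · · · ·
· · · · · · · ·
· · · · · · ♙ ·
· · · · · · · ·
♙ ♙ ♙ ♙ ♙ ♙ · ♙
♖ ♘ ♗ ♕ ♔ ♗ ♘ ♖


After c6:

♜ ♞ ♝ ♛ ♚ ♝ ♞ ♜
♟ ♟ · ♟ ♟ ♟ ♟ ♟
· · ♟ · · · · ·
· · · · · · · ·
· · · · · · ♙ ·
· · · · · · · ·
♙ ♙ ♙ ♙ ♙ ♙ · ♙
♖ ♘ ♗ ♕ ♔ ♗ ♘ ♖


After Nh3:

♜ ♞ ♝ ♛ ♚ ♝ ♞ ♜
♟ ♟ · ♟ ♟ ♟ ♟ ♟
· · ♟ · · · · ·
· · · · · · · ·
· · · · · · ♙ ·
· · · · · · · ♘
♙ ♙ ♙ ♙ ♙ ♙ · ♙
♖ ♘ ♗ ♕ ♔ ♗ · ♖



  a b c d e f g h
  ─────────────────
8│♜ ♞ ♝ ♛ ♚ ♝ ♞ ♜│8
7│♟ ♟ · ♟ ♟ ♟ ♟ ♟│7
6│· · ♟ · · · · ·│6
5│· · · · · · · ·│5
4│· · · · · · ♙ ·│4
3│· · · · · · · ♘│3
2│♙ ♙ ♙ ♙ ♙ ♙ · ♙│2
1│♖ ♘ ♗ ♕ ♔ ♗ · ♖│1
  ─────────────────
  a b c d e f g h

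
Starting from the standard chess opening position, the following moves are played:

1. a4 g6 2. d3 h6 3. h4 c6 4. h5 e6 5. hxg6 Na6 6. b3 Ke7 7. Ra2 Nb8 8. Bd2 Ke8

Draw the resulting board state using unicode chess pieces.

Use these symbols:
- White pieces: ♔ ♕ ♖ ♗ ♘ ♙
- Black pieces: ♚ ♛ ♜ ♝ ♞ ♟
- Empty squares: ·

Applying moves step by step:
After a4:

♜ ♞ ♝ ♛ ♚ ♝ ♞ ♜
♟ ♟ ♟ ♟ ♟ ♟ ♟ ♟
· · · · · · · ·
· · · · · · · ·
♙ · · · · · · ·
· · · · · · · ·
· ♙ ♙ ♙ ♙ ♙ ♙ ♙
♖ ♘ ♗ ♕ ♔ ♗ ♘ ♖


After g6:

♜ ♞ ♝ ♛ ♚ ♝ ♞ ♜
♟ ♟ ♟ ♟ ♟ ♟ · ♟
· · · · · · ♟ ·
· · · · · · · ·
♙ · · · · · · ·
· · · · · · · ·
· ♙ ♙ ♙ ♙ ♙ ♙ ♙
♖ ♘ ♗ ♕ ♔ ♗ ♘ ♖


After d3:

♜ ♞ ♝ ♛ ♚ ♝ ♞ ♜
♟ ♟ ♟ ♟ ♟ ♟ · ♟
· · · · · · ♟ ·
· · · · · · · ·
♙ · · · · · · ·
· · · ♙ · · · ·
· ♙ ♙ · ♙ ♙ ♙ ♙
♖ ♘ ♗ ♕ ♔ ♗ ♘ ♖


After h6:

♜ ♞ ♝ ♛ ♚ ♝ ♞ ♜
♟ ♟ ♟ ♟ ♟ ♟ · ·
· · · · · · ♟ ♟
· · · · · · · ·
♙ · · · · · · ·
· · · ♙ · · · ·
· ♙ ♙ · ♙ ♙ ♙ ♙
♖ ♘ ♗ ♕ ♔ ♗ ♘ ♖


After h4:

♜ ♞ ♝ ♛ ♚ ♝ ♞ ♜
♟ ♟ ♟ ♟ ♟ ♟ · ·
· · · · · · ♟ ♟
· · · · · · · ·
♙ · · · · · · ♙
· · · ♙ · · · ·
· ♙ ♙ · ♙ ♙ ♙ ·
♖ ♘ ♗ ♕ ♔ ♗ ♘ ♖


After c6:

♜ ♞ ♝ ♛ ♚ ♝ ♞ ♜
♟ ♟ · ♟ ♟ ♟ · ·
· · ♟ · · · ♟ ♟
· · · · · · · ·
♙ · · · · · · ♙
· · · ♙ · · · ·
· ♙ ♙ · ♙ ♙ ♙ ·
♖ ♘ ♗ ♕ ♔ ♗ ♘ ♖


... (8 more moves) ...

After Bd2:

♜ ♞ ♝ ♛ · ♝ ♞ ♜
♟ ♟ · ♟ ♚ ♟ · ·
· · ♟ · ♟ · ♙ ♟
· · · · · · · ·
♙ · · · · · · ·
· ♙ · ♙ · · · ·
♖ · ♙ ♗ ♙ ♙ ♙ ·
· ♘ · ♕ ♔ ♗ ♘ ♖


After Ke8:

♜ ♞ ♝ ♛ ♚ ♝ ♞ ♜
♟ ♟ · ♟ · ♟ · ·
· · ♟ · ♟ · ♙ ♟
· · · · · · · ·
♙ · · · · · · ·
· ♙ · ♙ · · · ·
♖ · ♙ ♗ ♙ ♙ ♙ ·
· ♘ · ♕ ♔ ♗ ♘ ♖



  a b c d e f g h
  ─────────────────
8│♜ ♞ ♝ ♛ ♚ ♝ ♞ ♜│8
7│♟ ♟ · ♟ · ♟ · ·│7
6│· · ♟ · ♟ · ♙ ♟│6
5│· · · · · · · ·│5
4│♙ · · · · · · ·│4
3│· ♙ · ♙ · · · ·│3
2│♖ · ♙ ♗ ♙ ♙ ♙ ·│2
1│· ♘ · ♕ ♔ ♗ ♘ ♖│1
  ─────────────────
  a b c d e f g h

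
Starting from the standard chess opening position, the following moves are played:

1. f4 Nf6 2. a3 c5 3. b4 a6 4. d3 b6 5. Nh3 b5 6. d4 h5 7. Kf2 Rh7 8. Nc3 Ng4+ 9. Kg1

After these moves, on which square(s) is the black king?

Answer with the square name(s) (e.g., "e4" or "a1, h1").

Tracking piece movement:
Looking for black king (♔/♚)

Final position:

  a b c d e f g h
  ─────────────────
8│♜ ♞ ♝ ♛ ♚ ♝ · ·│8
7│· · · ♟ ♟ ♟ ♟ ♜│7
6│♟ · · · · · · ·│6
5│· ♟ ♟ · · · · ♟│5
4│· ♙ · ♙ · ♙ ♞ ·│4
3│♙ · ♘ · · · · ♘│3
2│· · ♙ · ♙ · ♙ ♙│2
1│♖ · ♗ ♕ · ♗ ♔ ♖│1
  ─────────────────
  a b c d e f g h


e8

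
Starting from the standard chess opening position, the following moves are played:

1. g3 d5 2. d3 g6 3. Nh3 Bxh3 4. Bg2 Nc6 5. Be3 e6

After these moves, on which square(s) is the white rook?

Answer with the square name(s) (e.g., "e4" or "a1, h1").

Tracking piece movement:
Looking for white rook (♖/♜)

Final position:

  a b c d e f g h
  ─────────────────
8│♜ · · ♛ ♚ ♝ ♞ ♜│8
7│♟ ♟ ♟ · · ♟ · ♟│7
6│· · ♞ · ♟ · ♟ ·│6
5│· · · ♟ · · · ·│5
4│· · · · · · · ·│4
3│· · · ♙ ♗ · ♙ ♝│3
2│♙ ♙ ♙ · ♙ ♙ ♗ ♙│2
1│♖ ♘ · ♕ ♔ · · ♖│1
  ─────────────────
  a b c d e f g h


a1, h1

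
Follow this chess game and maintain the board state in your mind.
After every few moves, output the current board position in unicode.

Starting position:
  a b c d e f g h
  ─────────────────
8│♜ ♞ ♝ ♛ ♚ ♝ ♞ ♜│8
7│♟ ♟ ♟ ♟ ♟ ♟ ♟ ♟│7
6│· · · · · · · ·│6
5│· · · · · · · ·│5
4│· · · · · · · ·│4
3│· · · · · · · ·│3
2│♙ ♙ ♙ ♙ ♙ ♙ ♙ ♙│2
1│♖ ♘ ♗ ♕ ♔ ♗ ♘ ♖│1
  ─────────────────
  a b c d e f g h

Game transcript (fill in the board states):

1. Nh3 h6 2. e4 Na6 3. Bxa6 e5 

  a b c d e f g h
  ─────────────────
8│♜ · ♝ ♛ ♚ ♝ ♞ ♜│8
7│♟ ♟ ♟ ♟ · ♟ ♟ ·│7
6│♗ · · · · · · ♟│6
5│· · · · ♟ · · ·│5
4│· · · · ♙ · · ·│4
3│· · · · · · · ♘│3
2│♙ ♙ ♙ ♙ · ♙ ♙ ♙│2
1│♖ ♘ ♗ ♕ ♔ · · ♖│1
  ─────────────────
  a b c d e f g h

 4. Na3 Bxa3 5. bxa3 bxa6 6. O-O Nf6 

  a b c d e f g h
  ─────────────────
8│♜ · ♝ ♛ ♚ · · ♜│8
7│♟ · ♟ ♟ · ♟ ♟ ·│7
6│♟ · · · · ♞ · ♟│6
5│· · · · ♟ · · ·│5
4│· · · · ♙ · · ·│4
3│♙ · · · · · · ♘│3
2│♙ · ♙ ♙ · ♙ ♙ ♙│2
1│♖ · ♗ ♕ · ♖ ♔ ·│1
  ─────────────────
  a b c d e f g h

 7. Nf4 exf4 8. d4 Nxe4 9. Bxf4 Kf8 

  a b c d e f g h
  ─────────────────
8│♜ · ♝ ♛ · ♚ · ♜│8
7│♟ · ♟ ♟ · ♟ ♟ ·│7
6│♟ · · · · · · ♟│6
5│· · · · · · · ·│5
4│· · · ♙ ♞ ♗ · ·│4
3│♙ · · · · · · ·│3
2│♙ · ♙ · · ♙ ♙ ♙│2
1│♖ · · ♕ · ♖ ♔ ·│1
  ─────────────────
  a b c d e f g h

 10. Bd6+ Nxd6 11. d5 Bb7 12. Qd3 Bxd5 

  a b c d e f g h
  ─────────────────
8│♜ · · ♛ · ♚ · ♜│8
7│♟ · ♟ ♟ · ♟ ♟ ·│7
6│♟ · · ♞ · · · ♟│6
5│· · · ♝ · · · ·│5
4│· · · · · · · ·│4
3│♙ · · ♕ · · · ·│3
2│♙ · ♙ · · ♙ ♙ ♙│2
1│♖ · · · · ♖ ♔ ·│1
  ─────────────────
  a b c d e f g h



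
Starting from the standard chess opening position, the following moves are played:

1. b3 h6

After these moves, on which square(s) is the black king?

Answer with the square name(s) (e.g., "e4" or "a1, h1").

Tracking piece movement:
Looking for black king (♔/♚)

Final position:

  a b c d e f g h
  ─────────────────
8│♜ ♞ ♝ ♛ ♚ ♝ ♞ ♜│8
7│♟ ♟ ♟ ♟ ♟ ♟ ♟ ·│7
6│· · · · · · · ♟│6
5│· · · · · · · ·│5
4│· · · · · · · ·│4
3│· ♙ · · · · · ·│3
2│♙ · ♙ ♙ ♙ ♙ ♙ ♙│2
1│♖ ♘ ♗ ♕ ♔ ♗ ♘ ♖│1
  ─────────────────
  a b c d e f g h


e8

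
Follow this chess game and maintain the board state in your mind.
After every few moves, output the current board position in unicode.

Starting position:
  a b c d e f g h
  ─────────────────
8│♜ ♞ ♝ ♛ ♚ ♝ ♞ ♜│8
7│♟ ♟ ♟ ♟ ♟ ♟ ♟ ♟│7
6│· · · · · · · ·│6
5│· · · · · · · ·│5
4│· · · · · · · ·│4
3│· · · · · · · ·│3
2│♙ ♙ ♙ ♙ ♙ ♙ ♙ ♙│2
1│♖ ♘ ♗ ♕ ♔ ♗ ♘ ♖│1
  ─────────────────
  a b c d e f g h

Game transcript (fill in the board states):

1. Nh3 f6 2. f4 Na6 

  a b c d e f g h
  ─────────────────
8│♜ · ♝ ♛ ♚ ♝ ♞ ♜│8
7│♟ ♟ ♟ ♟ ♟ · ♟ ♟│7
6│♞ · · · · ♟ · ·│6
5│· · · · · · · ·│5
4│· · · · · ♙ · ·│4
3│· · · · · · · ♘│3
2│♙ ♙ ♙ ♙ ♙ · ♙ ♙│2
1│♖ ♘ ♗ ♕ ♔ ♗ · ♖│1
  ─────────────────
  a b c d e f g h

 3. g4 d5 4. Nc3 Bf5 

  a b c d e f g h
  ─────────────────
8│♜ · · ♛ ♚ ♝ ♞ ♜│8
7│♟ ♟ ♟ · ♟ · ♟ ♟│7
6│♞ · · · · ♟ · ·│6
5│· · · ♟ · ♝ · ·│5
4│· · · · · ♙ ♙ ·│4
3│· · ♘ · · · · ♘│3
2│♙ ♙ ♙ ♙ ♙ · · ♙│2
1│♖ · ♗ ♕ ♔ ♗ · ♖│1
  ─────────────────
  a b c d e f g h

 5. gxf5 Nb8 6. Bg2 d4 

  a b c d e f g h
  ─────────────────
8│♜ ♞ · ♛ ♚ ♝ ♞ ♜│8
7│♟ ♟ ♟ · ♟ · ♟ ♟│7
6│· · · · · ♟ · ·│6
5│· · · · · ♙ · ·│5
4│· · · ♟ · ♙ · ·│4
3│· · ♘ · · · · ♘│3
2│♙ ♙ ♙ ♙ ♙ · ♗ ♙│2
1│♖ · ♗ ♕ ♔ · · ♖│1
  ─────────────────
  a b c d e f g h

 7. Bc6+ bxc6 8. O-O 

  a b c d e f g h
  ─────────────────
8│♜ ♞ · ♛ ♚ ♝ ♞ ♜│8
7│♟ · ♟ · ♟ · ♟ ♟│7
6│· · ♟ · · ♟ · ·│6
5│· · · · · ♙ · ·│5
4│· · · ♟ · ♙ · ·│4
3│· · ♘ · · · · ♘│3
2│♙ ♙ ♙ ♙ ♙ · · ♙│2
1│♖ · ♗ ♕ · ♖ ♔ ·│1
  ─────────────────
  a b c d e f g h


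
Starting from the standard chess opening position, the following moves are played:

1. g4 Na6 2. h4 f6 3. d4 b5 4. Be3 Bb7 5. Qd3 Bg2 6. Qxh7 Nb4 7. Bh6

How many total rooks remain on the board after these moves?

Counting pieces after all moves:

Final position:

  a b c d e f g h
  ─────────────────
8│♜ · · ♛ ♚ ♝ ♞ ♜│8
7│♟ · ♟ ♟ ♟ · ♟ ♕│7
6│· · · · · ♟ · ♗│6
5│· ♟ · · · · · ·│5
4│· ♞ · ♙ · · ♙ ♙│4
3│· · · · · · · ·│3
2│♙ ♙ ♙ · ♙ ♙ ♝ ·│2
1│♖ ♘ · · ♔ ♗ ♘ ♖│1
  ─────────────────
  a b c d e f g h


4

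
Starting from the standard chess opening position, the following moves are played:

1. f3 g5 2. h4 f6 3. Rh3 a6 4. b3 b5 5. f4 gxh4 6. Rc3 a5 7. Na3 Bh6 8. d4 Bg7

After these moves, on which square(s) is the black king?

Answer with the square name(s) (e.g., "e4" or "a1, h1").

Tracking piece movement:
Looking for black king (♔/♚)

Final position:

  a b c d e f g h
  ─────────────────
8│♜ ♞ ♝ ♛ ♚ · ♞ ♜│8
7│· · ♟ ♟ ♟ · ♝ ♟│7
6│· · · · · ♟ · ·│6
5│♟ ♟ · · · · · ·│5
4│· · · ♙ · ♙ · ♟│4
3│♘ ♙ ♖ · · · · ·│3
2│♙ · ♙ · ♙ · ♙ ·│2
1│♖ · ♗ ♕ ♔ ♗ ♘ ·│1
  ─────────────────
  a b c d e f g h


e8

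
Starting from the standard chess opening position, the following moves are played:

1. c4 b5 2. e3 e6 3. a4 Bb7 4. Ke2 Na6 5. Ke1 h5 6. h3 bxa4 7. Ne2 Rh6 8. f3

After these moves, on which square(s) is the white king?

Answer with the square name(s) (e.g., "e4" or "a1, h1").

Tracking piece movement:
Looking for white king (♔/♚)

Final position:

  a b c d e f g h
  ─────────────────
8│♜ · · ♛ ♚ ♝ ♞ ·│8
7│♟ ♝ ♟ ♟ · ♟ ♟ ·│7
6│♞ · · · ♟ · · ♜│6
5│· · · · · · · ♟│5
4│♟ · ♙ · · · · ·│4
3│· · · · ♙ ♙ · ♙│3
2│· ♙ · ♙ ♘ · ♙ ·│2
1│♖ ♘ ♗ ♕ ♔ ♗ · ♖│1
  ─────────────────
  a b c d e f g h


e1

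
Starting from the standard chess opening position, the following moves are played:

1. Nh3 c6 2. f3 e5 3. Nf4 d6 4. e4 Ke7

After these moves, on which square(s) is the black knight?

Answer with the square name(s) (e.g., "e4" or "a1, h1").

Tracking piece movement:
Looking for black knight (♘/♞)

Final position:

  a b c d e f g h
  ─────────────────
8│♜ ♞ ♝ ♛ · ♝ ♞ ♜│8
7│♟ ♟ · · ♚ ♟ ♟ ♟│7
6│· · ♟ ♟ · · · ·│6
5│· · · · ♟ · · ·│5
4│· · · · ♙ ♘ · ·│4
3│· · · · · ♙ · ·│3
2│♙ ♙ ♙ ♙ · · ♙ ♙│2
1│♖ ♘ ♗ ♕ ♔ ♗ · ♖│1
  ─────────────────
  a b c d e f g h


b8, g8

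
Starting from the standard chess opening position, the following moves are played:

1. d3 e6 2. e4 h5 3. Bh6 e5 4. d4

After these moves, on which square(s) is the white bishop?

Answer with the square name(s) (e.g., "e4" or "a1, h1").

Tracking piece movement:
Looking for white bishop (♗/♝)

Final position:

  a b c d e f g h
  ─────────────────
8│♜ ♞ ♝ ♛ ♚ ♝ ♞ ♜│8
7│♟ ♟ ♟ ♟ · ♟ ♟ ·│7
6│· · · · · · · ♗│6
5│· · · · ♟ · · ♟│5
4│· · · ♙ ♙ · · ·│4
3│· · · · · · · ·│3
2│♙ ♙ ♙ · · ♙ ♙ ♙│2
1│♖ ♘ · ♕ ♔ ♗ ♘ ♖│1
  ─────────────────
  a b c d e f g h


f1, h6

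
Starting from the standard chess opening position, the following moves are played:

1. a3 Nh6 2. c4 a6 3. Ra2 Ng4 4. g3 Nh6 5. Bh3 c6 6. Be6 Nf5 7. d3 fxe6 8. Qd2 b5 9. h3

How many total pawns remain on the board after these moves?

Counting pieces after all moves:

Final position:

  a b c d e f g h
  ─────────────────
8│♜ ♞ ♝ ♛ ♚ ♝ · ♜│8
7│· · · ♟ ♟ · ♟ ♟│7
6│♟ · ♟ · ♟ · · ·│6
5│· ♟ · · · ♞ · ·│5
4│· · ♙ · · · · ·│4
3│♙ · · ♙ · · ♙ ♙│3
2│♖ ♙ · ♕ ♙ ♙ · ·│2
1│· ♘ ♗ · ♔ · ♘ ♖│1
  ─────────────────
  a b c d e f g h


16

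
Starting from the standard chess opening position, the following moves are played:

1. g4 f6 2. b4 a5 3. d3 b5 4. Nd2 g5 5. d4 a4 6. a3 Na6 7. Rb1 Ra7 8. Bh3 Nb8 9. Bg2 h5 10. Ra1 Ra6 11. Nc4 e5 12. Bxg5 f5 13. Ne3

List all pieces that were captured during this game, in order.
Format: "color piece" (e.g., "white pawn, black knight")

Tracking captures:
  Bxg5: captured black pawn

black pawn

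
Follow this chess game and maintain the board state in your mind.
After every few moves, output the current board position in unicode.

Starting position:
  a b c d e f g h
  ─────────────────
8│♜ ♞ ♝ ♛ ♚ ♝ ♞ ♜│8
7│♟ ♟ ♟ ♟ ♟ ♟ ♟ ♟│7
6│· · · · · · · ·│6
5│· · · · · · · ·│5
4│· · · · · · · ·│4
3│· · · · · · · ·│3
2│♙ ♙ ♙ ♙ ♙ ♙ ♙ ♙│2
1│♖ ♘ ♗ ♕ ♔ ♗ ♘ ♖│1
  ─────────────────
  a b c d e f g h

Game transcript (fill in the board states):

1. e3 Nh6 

  a b c d e f g h
  ─────────────────
8│♜ ♞ ♝ ♛ ♚ ♝ · ♜│8
7│♟ ♟ ♟ ♟ ♟ ♟ ♟ ♟│7
6│· · · · · · · ♞│6
5│· · · · · · · ·│5
4│· · · · · · · ·│4
3│· · · · ♙ · · ·│3
2│♙ ♙ ♙ ♙ · ♙ ♙ ♙│2
1│♖ ♘ ♗ ♕ ♔ ♗ ♘ ♖│1
  ─────────────────
  a b c d e f g h

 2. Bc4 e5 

  a b c d e f g h
  ─────────────────
8│♜ ♞ ♝ ♛ ♚ ♝ · ♜│8
7│♟ ♟ ♟ ♟ · ♟ ♟ ♟│7
6│· · · · · · · ♞│6
5│· · · · ♟ · · ·│5
4│· · ♗ · · · · ·│4
3│· · · · ♙ · · ·│3
2│♙ ♙ ♙ ♙ · ♙ ♙ ♙│2
1│♖ ♘ ♗ ♕ ♔ · ♘ ♖│1
  ─────────────────
  a b c d e f g h

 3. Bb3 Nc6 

  a b c d e f g h
  ─────────────────
8│♜ · ♝ ♛ ♚ ♝ · ♜│8
7│♟ ♟ ♟ ♟ · ♟ ♟ ♟│7
6│· · ♞ · · · · ♞│6
5│· · · · ♟ · · ·│5
4│· · · · · · · ·│4
3│· ♗ · · ♙ · · ·│3
2│♙ ♙ ♙ ♙ · ♙ ♙ ♙│2
1│♖ ♘ ♗ ♕ ♔ · ♘ ♖│1
  ─────────────────
  a b c d e f g h

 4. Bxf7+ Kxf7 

  a b c d e f g h
  ─────────────────
8│♜ · ♝ ♛ · ♝ · ♜│8
7│♟ ♟ ♟ ♟ · ♚ ♟ ♟│7
6│· · ♞ · · · · ♞│6
5│· · · · ♟ · · ·│5
4│· · · · · · · ·│4
3│· · · · ♙ · · ·│3
2│♙ ♙ ♙ ♙ · ♙ ♙ ♙│2
1│♖ ♘ ♗ ♕ ♔ · ♘ ♖│1
  ─────────────────
  a b c d e f g h

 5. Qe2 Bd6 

  a b c d e f g h
  ─────────────────
8│♜ · ♝ ♛ · · · ♜│8
7│♟ ♟ ♟ ♟ · ♚ ♟ ♟│7
6│· · ♞ ♝ · · · ♞│6
5│· · · · ♟ · · ·│5
4│· · · · · · · ·│4
3│· · · · ♙ · · ·│3
2│♙ ♙ ♙ ♙ ♕ ♙ ♙ ♙│2
1│♖ ♘ ♗ · ♔ · ♘ ♖│1
  ─────────────────
  a b c d e f g h

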